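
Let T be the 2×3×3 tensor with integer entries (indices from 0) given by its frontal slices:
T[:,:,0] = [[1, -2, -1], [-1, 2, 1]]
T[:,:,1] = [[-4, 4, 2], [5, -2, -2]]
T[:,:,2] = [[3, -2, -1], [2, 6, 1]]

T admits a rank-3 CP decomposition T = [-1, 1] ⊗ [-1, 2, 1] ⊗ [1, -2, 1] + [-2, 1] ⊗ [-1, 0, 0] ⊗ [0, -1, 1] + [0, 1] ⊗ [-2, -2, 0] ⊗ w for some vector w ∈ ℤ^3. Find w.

Subtract the known terms from T to get the rank-1 residual R = [0, 1] ⊗ [-2, -2, 0] ⊗ w, so R[i,j,k] = a[i]·b[j]·w[k]. Pick indices with nonzero a[1]·b[0] = (1)·(-2) = -2. Only the fibre through (1,0,·) is needed: R[1,0,:] = T[1,0,:] − Σₗ aₗ[1]bₗ[0]cₗ = [-1, 5, 2] − (1)·(-1)·[1, -2, 1] − (1)·(-1)·[0, -1, 1] = [0, 2, 4]. Then w[k] = R[1,0,k] / -2 for each k, giving w = [0, 2, 4] / -2 = [0, -1, -2].

w = [0, -1, -2]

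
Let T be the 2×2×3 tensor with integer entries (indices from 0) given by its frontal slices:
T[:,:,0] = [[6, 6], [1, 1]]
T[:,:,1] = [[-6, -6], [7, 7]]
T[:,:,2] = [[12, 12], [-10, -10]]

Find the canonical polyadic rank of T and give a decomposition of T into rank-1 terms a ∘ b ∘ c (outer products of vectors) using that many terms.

Lower bound: the mode-1 unfolding of T (rows indexed by i, columns by (j,k) = (0,0), (0,1), (0,2), (1,0), (1,1), (1,2)) is [[6, -6, 12, 6, -6, 12], [1, 7, -10, 1, 7, -10]].
There the 2×2 minor on rows i ∈ {0, 1}, columns (j,k) ∈ {(0,0), (0,1)} is det [[6, -6], [1, 7]] = 48 ≠ 0, so this unfolding has rank ≥ 2; CP rank is at least every unfolding rank, so rank(T) ≥ 2. (Unfolding ranks only ever bound the CP rank from below — rank(T) can be strictly larger than all of them — so the matching upper bound has to come from an explicit 2-term decomposition.)
Upper bound — finding two terms. Every mode-2 slice of T is a multiple of one matrix: T[:,j,:] = b[j]·M with b = [1, 1] and M = [[6, -6, 12], [1, 7, -10]] (rows indexed by i, columns by k). So it suffices to write M as a sum of two rank-1 matrices.
Splitting M by its rows (i = 0, 1), M = [1, 0][6, -6, 12]ᵀ + [0, 1][1, 7, -10]ᵀ.
Hence T = [1, 0] ∘ [1, 1] ∘ [6, -6, 12] + [0, 1] ∘ [1, 1] ∘ [1, 7, -10], so rank(T) ≤ 2.
These bounds meet, so rank(T) = 2.
Check entry T[1,1,0] = 1: (0)·(1)·(6) + (1)·(1)·(1) = 1.

rank(T) = 2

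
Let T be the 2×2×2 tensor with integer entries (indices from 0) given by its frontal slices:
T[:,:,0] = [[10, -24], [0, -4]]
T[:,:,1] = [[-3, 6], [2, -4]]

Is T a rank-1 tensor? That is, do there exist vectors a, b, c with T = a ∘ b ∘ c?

The mode-3 unfolding of T (rows indexed by k, columns by (i,j) = (0,0), (0,1), (1,0), (1,1)) is [[10, -24, 0, -4], [-3, 6, 2, -4]].
There the 2×2 minor on rows k ∈ {0, 1}, columns (i,j) ∈ {(0,0), (0,1)} is det [[10, -24], [-3, 6]] = -12 ≠ 0, so this unfolding has rank ≥ 2; CP rank is at least every unfolding rank, so rank(T) ≥ 2.
In particular rank(T) ≥ 2 > 1, so T is not rank-1.

No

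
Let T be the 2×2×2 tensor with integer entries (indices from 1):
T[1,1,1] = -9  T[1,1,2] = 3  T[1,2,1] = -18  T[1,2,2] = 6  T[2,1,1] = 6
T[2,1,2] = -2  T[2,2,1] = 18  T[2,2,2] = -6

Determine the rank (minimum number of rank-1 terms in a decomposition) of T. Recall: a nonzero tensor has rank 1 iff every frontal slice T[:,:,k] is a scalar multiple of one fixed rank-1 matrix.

2

Lower bound: the mode-1 unfolding of T (rows indexed by i, columns by (j,k) = (1,1), (1,2), (2,1), (2,2)) is [[-9, 3, -18, 6], [6, -2, 18, -6]].
There the 2×2 minor on rows i ∈ {1, 2}, columns (j,k) ∈ {(1,1), (2,1)} is det [[-9, -18], [6, 18]] = -54 ≠ 0, so this unfolding has rank ≥ 2; CP rank is at least every unfolding rank, so rank(T) ≥ 2. (Unfolding ranks only ever bound the CP rank from below — rank(T) can be strictly larger than all of them — so the matching upper bound has to come from an explicit 2-term decomposition.)
Upper bound — finding two terms. Every mode-3 slice of T is a multiple of one matrix: T[:,:,k] = c[k]·M with c = [3, -1] and M = [[-3, -6], [2, 6]] (rows indexed by i, columns by j). So it suffices to write M as a sum of two rank-1 matrices.
Splitting M by its rows (i = 1, 2), M = [1, 0][-3, -6]ᵀ + [0, 1][2, 6]ᵀ.
Hence T = [1, 0] (x) [-3, -6] (x) [3, -1] + [0, 1] (x) [2, 6] (x) [3, -1], so rank(T) ≤ 2.
These bounds meet, so rank(T) = 2.
Check entry T[2,1,2] = -2: (0)·(-3)·(-1) + (1)·(2)·(-1) = -2.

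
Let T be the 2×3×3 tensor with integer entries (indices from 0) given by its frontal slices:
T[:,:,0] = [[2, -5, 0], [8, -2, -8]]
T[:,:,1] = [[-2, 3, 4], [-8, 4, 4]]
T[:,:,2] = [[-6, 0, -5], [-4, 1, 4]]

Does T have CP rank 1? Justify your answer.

The mode-2 unfolding of T (rows indexed by j, columns by (i,k) = (0,0), (0,1), (0,2), (1,0), (1,1), (1,2)) is [[2, -2, -6, 8, -8, -4], [-5, 3, 0, -2, 4, 1], [0, 4, -5, -8, 4, 4]].
There the 3×3 minor on rows j ∈ {0, 1, 2}, columns (i,k) ∈ {(0,0), (0,1), (0,2)} is det [[2, -2, -6], [-5, 3, 0], [0, 4, -5]] = 140 ≠ 0, so this unfolding has rank ≥ 3; CP rank is at least every unfolding rank, so rank(T) ≥ 3.
In particular rank(T) ≥ 3 > 1, so T is not rank-1.

No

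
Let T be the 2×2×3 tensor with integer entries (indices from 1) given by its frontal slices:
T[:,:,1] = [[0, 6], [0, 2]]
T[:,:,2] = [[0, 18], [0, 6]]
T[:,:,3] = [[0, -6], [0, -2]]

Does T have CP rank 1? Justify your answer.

If T = a ⊗ b ⊗ c then every fibre of T is a multiple of the corresponding factor, so read the factors off the fibres through the nonzero entry T[1,2,1] = 6.
The mode-1 fibre T[:,2,1] = [6, 2] gives a = (3, 1) (primitive direction); the mode-2 fibre T[1,:,1] = [0, 6] gives b = (0, 1); then c[k] = T[1,2,k] / (a[1]·b[2]) = [6, 18, -6] / 3 = (2, 6, -2).
Expanding (3, 1) ⊗ (0, 1) ⊗ (2, 6, -2) reproduces all 12 entries of T, so T = (3, 1) ⊗ (0, 1) ⊗ (2, 6, -2) and rank(T) ≤ 1.
Equivalently every frontal slice T[:,:,k] is c[k] times the rank-1 matrix (3, 1) ⊗ (0, 1). So T has rank 1 (it is nonzero).

Yes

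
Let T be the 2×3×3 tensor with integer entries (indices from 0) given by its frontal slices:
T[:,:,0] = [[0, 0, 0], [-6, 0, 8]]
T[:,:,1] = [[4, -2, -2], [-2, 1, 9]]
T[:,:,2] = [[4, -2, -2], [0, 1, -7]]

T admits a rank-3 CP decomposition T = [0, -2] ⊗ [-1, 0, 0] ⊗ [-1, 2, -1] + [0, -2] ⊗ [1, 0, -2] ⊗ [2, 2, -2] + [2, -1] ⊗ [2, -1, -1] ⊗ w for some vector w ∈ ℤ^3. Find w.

Subtract the known terms from T to get the rank-1 residual R = [2, -1] ⊗ [2, -1, -1] ⊗ w, so R[i,j,k] = a[i]·b[j]·w[k]. Pick indices with nonzero a[0]·b[0] = (2)·(2) = 4. Only the fibre through (0,0,·) is needed: R[0,0,:] = T[0,0,:] − Σₗ aₗ[0]bₗ[0]cₗ = [0, 4, 4] − (0)·(-1)·[-1, 2, -1] − (0)·(1)·[2, 2, -2] = [0, 4, 4]. Then w[k] = R[0,0,k] / 4 for each k, giving w = [0, 4, 4] / 4 = [0, 1, 1].

w = [0, 1, 1]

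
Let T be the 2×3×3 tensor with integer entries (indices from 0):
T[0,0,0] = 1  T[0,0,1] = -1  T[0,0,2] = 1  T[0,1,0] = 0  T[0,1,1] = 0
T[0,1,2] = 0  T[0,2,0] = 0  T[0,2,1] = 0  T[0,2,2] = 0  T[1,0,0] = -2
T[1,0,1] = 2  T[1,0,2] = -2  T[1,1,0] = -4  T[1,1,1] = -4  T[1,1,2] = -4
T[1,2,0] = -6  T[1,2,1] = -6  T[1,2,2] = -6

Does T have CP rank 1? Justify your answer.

No

The mode-1 unfolding of T (rows indexed by i, columns by (j,k) = (0,0), (0,1), (0,2), (1,0), (1,1), (1,2), (2,0), (2,1), (2,2)) is [[1, -1, 1, 0, 0, 0, 0, 0, 0], [-2, 2, -2, -4, -4, -4, -6, -6, -6]].
There the 2×2 minor on rows i ∈ {0, 1}, columns (j,k) ∈ {(0,0), (1,0)} is det [[1, 0], [-2, -4]] = -4 ≠ 0, so this unfolding has rank ≥ 2; CP rank is at least every unfolding rank, so rank(T) ≥ 2.
In particular rank(T) ≥ 2 > 1, so T is not rank-1.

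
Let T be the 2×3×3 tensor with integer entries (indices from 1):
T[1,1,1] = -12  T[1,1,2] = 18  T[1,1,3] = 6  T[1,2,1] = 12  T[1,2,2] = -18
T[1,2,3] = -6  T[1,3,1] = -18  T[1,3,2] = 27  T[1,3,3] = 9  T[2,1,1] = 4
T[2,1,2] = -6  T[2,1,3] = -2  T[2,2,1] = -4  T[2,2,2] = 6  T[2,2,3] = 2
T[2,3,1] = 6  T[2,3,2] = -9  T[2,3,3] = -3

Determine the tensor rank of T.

1

Lower bound: T ≠ 0 (e.g. T[1,1,1] = -12), so rank(T) ≥ 1.
Upper bound: the mode-1 fibre T[:,1,1] = [-12, 4] gives a = [3, -1] (primitive direction); the mode-2 fibre T[1,:,1] = [-12, 12, -18] gives b = [2, -2, 3]; then c[k] = T[1,1,k] / (a[1]·b[1]) = [-12, 18, 6] / 6 = [-2, 3, 1].
Expanding [3, -1] ⊗ [2, -2, 3] ⊗ [-2, 3, 1] reproduces all 18 entries of T, so T = [3, -1] ⊗ [2, -2, 3] ⊗ [-2, 3, 1] and rank(T) ≤ 1.
These bounds meet, so rank(T) = 1.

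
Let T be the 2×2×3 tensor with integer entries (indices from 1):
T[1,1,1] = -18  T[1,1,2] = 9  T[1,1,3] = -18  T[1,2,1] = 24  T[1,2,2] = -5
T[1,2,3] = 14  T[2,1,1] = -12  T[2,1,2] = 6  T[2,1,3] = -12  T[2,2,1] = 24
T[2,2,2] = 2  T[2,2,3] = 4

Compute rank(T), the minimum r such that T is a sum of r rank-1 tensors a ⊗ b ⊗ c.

2

Lower bound: the mode-3 unfolding of T (rows indexed by k, columns by (i,j) = (1,1), (1,2), (2,1), (2,2)) is [[-18, 24, -12, 24], [9, -5, 6, 2], [-18, 14, -12, 4]].
There the 2×2 minor on rows k ∈ {1, 2}, columns (i,j) ∈ {(1,1), (1,2)} is det [[-18, 24], [9, -5]] = -126 ≠ 0, so this unfolding has rank ≥ 2; CP rank is at least every unfolding rank, so rank(T) ≥ 2. (Flattening ranks never certify an upper bound on CP rank; for that we must actually write T with 2 rank-1 terms.)
Upper bound — finding two terms. Write S_k = T[:,:,k] for the frontal slices: S₁ = [[-18, 24], [-12, 24]], S₂ = [[9, -5], [6, 2]], S₃ = [[-18, 14], [-12, 4]].
If T = a₁ ⊗ b₁ ⊗ c₁ + a₂ ⊗ b₂ ⊗ c₂ then each S_k = c₁[k]·a₁b₁ᵀ + c₂[k]·a₂b₂ᵀ. S₁ and S₂ are linearly independent, so a₁b₁ᵀ and a₂b₂ᵀ must span the same plane of matrices: they are the rank-1 matrices of the form x·S₁ + y·S₂.
det(x·S₁ + y·S₂) is −144·x² − 24·xy + 48·y² = (-24)·(3·x + 2·y)(2·x − y), vanishing at (x:y) = (2:-3) and (1:2).
M₁ = 2·S₁ − 3·S₂ = [[-63, 63], [-42, 42]] = (-21)·[3, 2][1, -1]ᵀ and M₂ = S₁ + 2·S₂ = [[0, 14], [0, 28]] = 14·[1, 2][0, 1]ᵀ, so take a₁ = [3, 2], b₁ = [1, -1], a₂ = [1, 2], b₂ = [0, 1].
Each slice is an integer combination of E₁ = a₁b₁ᵀ and E₂ = a₂b₂ᵀ: S₁ = −6·E₁ + 6·E₂, S₂ = 3·E₁ + 4·E₂, S₃ = −6·E₁ − 4·E₂; reading off coefficients, c₁ = [-6, 3, -6] and c₂ = [6, 4, -4].
Hence T = [3, 2] ⊗ [1, -1] ⊗ [-6, 3, -6] + [1, 2] ⊗ [0, 1] ⊗ [6, 4, -4], so rank(T) ≤ 2.
These bounds meet, so rank(T) = 2.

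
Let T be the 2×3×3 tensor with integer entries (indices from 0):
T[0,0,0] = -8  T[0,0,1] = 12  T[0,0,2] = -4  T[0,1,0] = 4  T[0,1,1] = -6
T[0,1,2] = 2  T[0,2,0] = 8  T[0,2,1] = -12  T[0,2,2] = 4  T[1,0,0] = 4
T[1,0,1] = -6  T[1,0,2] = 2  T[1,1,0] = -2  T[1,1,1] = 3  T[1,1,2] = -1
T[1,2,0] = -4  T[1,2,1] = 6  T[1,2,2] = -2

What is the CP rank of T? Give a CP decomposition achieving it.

Lower bound: T ≠ 0 (e.g. T[0,0,0] = -8), so rank(T) ≥ 1.
Upper bound: if T = a ⊗ b ⊗ c then every fibre of T is a multiple of the corresponding factor, so read the factors off the fibres through the nonzero entry T[0,0,0] = -8.
The mode-1 fibre T[:,0,0] = [-8, 4] gives a = [2, -1] (primitive direction); the mode-2 fibre T[0,:,0] = [-8, 4, 8] gives b = [2, -1, -2]; then c[k] = T[0,0,k] / (a[0]·b[0]) = [-8, 12, -4] / 4 = [-2, 3, -1].
Expanding [2, -1] ⊗ [2, -1, -2] ⊗ [-2, 3, -1] reproduces all 18 entries of T, so T = [2, -1] ⊗ [2, -1, -2] ⊗ [-2, 3, -1] and rank(T) ≤ 1.
These bounds meet, so rank(T) = 1.
Check entry T[0,2,1] = -12: (2)·(-2)·(3) = -12.

rank(T) = 1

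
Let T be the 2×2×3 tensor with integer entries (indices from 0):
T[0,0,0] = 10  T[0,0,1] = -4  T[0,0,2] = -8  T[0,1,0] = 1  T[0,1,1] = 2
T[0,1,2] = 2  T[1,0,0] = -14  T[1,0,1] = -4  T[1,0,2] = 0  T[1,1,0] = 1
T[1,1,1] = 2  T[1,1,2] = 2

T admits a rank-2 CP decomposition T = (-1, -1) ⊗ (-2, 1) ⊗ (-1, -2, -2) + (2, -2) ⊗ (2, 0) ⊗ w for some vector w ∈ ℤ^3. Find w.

Subtract the known terms from T to get the rank-1 residual R = (2, -2) ⊗ (2, 0) ⊗ w, so R[i,j,k] = a[i]·b[j]·w[k]. Pick indices with nonzero a[0]·b[0] = (2)·(2) = 4. Only the fibre through (0,0,·) is needed: R[0,0,:] = T[0,0,:] − Σₗ aₗ[0]bₗ[0]cₗ = [10, -4, -8] − (-1)·(-2)·(-1, -2, -2) = [12, 0, -4]. Then w[k] = R[0,0,k] / 4 for each k, giving w = [12, 0, -4] / 4 = (3, 0, -1).

w = (3, 0, -1)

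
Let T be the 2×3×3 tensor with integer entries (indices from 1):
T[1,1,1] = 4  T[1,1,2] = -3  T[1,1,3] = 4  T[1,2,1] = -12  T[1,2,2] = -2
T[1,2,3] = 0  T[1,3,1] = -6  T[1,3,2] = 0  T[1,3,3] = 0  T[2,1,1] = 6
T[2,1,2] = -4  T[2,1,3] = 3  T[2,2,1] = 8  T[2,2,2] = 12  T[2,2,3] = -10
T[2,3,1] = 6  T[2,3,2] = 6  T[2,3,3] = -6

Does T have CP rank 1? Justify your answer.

The mode-3 unfolding of T (rows indexed by k, columns by (i,j) = (1,1), (1,2), (1,3), (2,1), (2,2), (2,3)) is [[4, -12, -6, 6, 8, 6], [-3, -2, 0, -4, 12, 6], [4, 0, 0, 3, -10, -6]].
There the 3×3 minor on rows k ∈ {1, 2, 3}, columns (i,j) ∈ {(1,1), (1,2), (1,3)} is det [[4, -12, -6], [-3, -2, 0], [4, 0, 0]] = -48 ≠ 0, so this unfolding has rank ≥ 3; CP rank is at least every unfolding rank, so rank(T) ≥ 3.
In particular rank(T) ≥ 3 > 1, so T is not rank-1.

No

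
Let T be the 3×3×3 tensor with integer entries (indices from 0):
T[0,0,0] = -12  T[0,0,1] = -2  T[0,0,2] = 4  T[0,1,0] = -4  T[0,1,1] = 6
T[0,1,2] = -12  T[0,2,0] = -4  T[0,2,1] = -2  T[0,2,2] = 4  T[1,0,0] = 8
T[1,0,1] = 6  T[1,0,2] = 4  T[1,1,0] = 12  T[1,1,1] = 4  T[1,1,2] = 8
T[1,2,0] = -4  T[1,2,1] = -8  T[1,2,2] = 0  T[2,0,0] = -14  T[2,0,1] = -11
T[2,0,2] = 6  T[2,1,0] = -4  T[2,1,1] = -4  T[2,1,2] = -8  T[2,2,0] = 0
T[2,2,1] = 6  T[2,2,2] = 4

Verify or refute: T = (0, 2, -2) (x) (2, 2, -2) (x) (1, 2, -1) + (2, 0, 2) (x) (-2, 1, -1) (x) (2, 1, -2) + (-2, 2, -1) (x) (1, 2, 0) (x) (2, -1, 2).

Reconstruct entry (1,0,2) from the claimed factors: Σₗ aₗ[1]bₗ[0]cₗ[2] = (2)·(2)·(-1) + (0)·(-2)·(-2) + (2)·(1)·(2) = 0, but T[1,0,2] = 4. The claim is false.

No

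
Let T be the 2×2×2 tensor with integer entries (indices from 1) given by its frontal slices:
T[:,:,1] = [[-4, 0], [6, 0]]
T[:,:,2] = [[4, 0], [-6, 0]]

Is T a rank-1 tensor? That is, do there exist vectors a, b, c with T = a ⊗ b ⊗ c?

Yes

If T = a ⊗ b ⊗ c then every fibre of T is a multiple of the corresponding factor, so read the factors off the fibres through the nonzero entry T[1,1,1] = -4.
The mode-1 fibre T[:,1,1] = [-4, 6] gives a = [2, -3] (primitive direction); the mode-2 fibre T[1,:,1] = [-4, 0] gives b = [1, 0]; then c[k] = T[1,1,k] / (a[1]·b[1]) = [-4, 4] / 2 = [-2, 2].
Expanding [2, -3] ⊗ [1, 0] ⊗ [-2, 2] reproduces all 8 entries of T, so T = [2, -3] ⊗ [1, 0] ⊗ [-2, 2] and rank(T) ≤ 1.
Equivalently every frontal slice T[:,:,k] is c[k] times the rank-1 matrix [2, -3] ⊗ [1, 0]. So T has rank 1 (it is nonzero).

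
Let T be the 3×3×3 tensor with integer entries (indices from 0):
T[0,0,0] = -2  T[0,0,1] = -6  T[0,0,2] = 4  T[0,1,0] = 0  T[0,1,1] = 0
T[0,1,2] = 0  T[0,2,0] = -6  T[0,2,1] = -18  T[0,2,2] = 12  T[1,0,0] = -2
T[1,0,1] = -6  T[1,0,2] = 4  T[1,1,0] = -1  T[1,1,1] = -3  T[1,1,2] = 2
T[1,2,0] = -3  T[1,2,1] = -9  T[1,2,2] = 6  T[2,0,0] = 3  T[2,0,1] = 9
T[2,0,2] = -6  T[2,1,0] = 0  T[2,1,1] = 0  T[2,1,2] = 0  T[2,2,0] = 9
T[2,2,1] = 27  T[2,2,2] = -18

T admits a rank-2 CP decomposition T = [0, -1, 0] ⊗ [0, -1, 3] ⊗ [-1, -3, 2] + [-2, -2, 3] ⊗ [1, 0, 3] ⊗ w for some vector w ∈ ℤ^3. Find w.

w = [1, 3, -2]

Subtract the known terms from T to get the rank-1 residual R = [-2, -2, 3] ⊗ [1, 0, 3] ⊗ w, so R[i,j,k] = a[i]·b[j]·w[k]. Pick indices with nonzero a[0]·b[0] = (-2)·(1) = -2. Only the fibre through (0,0,·) is needed: R[0,0,:] = T[0,0,:] − Σₗ aₗ[0]bₗ[0]cₗ = [-2, -6, 4] − (0)·(0)·[-1, -3, 2] = [-2, -6, 4]. Then w[k] = R[0,0,k] / -2 for each k, giving w = [-2, -6, 4] / -2 = [1, 3, -2].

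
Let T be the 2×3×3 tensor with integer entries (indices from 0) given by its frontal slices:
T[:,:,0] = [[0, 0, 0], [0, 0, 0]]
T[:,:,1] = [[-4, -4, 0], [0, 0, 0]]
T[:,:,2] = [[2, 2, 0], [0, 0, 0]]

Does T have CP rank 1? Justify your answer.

Yes

If T = a ⊗ b ⊗ c then every fibre of T is a multiple of the corresponding factor, so read the factors off the fibres through the nonzero entry T[0,0,1] = -4.
The mode-1 fibre T[:,0,1] = [-4, 0] gives a = [1, 0] (primitive direction); the mode-2 fibre T[0,:,1] = [-4, -4, 0] gives b = [1, 1, 0]; then c[k] = T[0,0,k] / (a[0]·b[0]) = [0, -4, 2] / 1 = [0, -4, 2].
Expanding [1, 0] ⊗ [1, 1, 0] ⊗ [0, -4, 2] reproduces all 18 entries of T, so T = [1, 0] ⊗ [1, 1, 0] ⊗ [0, -4, 2] and rank(T) ≤ 1.
Equivalently every frontal slice T[:,:,k] is c[k] times the rank-1 matrix [1, 0] ⊗ [1, 1, 0]. So T has rank 1 (it is nonzero).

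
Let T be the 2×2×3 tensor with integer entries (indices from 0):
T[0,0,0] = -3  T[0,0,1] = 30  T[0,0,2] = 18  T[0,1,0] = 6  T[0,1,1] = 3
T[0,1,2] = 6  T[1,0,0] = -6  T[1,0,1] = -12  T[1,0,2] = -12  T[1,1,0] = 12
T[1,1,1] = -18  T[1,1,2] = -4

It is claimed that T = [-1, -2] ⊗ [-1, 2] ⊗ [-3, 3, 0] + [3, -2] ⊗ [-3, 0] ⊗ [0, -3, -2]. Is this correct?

Reconstruct entry (0,1,1) from the claimed factors: Σₗ aₗ[0]bₗ[1]cₗ[1] = (-1)·(2)·(3) + (3)·(0)·(-3) = -6, but T[0,1,1] = 3. The claim is false.

No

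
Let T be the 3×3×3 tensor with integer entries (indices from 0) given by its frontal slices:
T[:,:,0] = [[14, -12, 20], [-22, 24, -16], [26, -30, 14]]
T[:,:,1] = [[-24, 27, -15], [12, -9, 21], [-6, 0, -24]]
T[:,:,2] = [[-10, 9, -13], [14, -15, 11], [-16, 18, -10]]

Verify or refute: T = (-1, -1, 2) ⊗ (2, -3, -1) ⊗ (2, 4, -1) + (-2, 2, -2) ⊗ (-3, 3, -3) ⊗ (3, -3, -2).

Reconstruct entry (0,0,1) from the claimed factors: Σₗ aₗ[0]bₗ[0]cₗ[1] = (-1)·(2)·(4) + (-2)·(-3)·(-3) = -26, but T[0,0,1] = -24. The claim is false.

No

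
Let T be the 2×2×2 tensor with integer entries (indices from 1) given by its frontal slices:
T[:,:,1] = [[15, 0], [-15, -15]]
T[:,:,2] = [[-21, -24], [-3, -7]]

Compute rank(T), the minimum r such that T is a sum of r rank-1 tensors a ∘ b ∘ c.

Lower bound: the mode-1 unfolding of T (rows indexed by i, columns by (j,k) = (1,1), (1,2), (2,1), (2,2)) is [[15, -21, 0, -24], [-15, -3, -15, -7]].
There the 2×2 minor on rows i ∈ {1, 2}, columns (j,k) ∈ {(1,1), (1,2)} is det [[15, -21], [-15, -3]] = -360 ≠ 0, so this unfolding has rank ≥ 2; CP rank is at least every unfolding rank, so rank(T) ≥ 2. (Flattening ranks never certify an upper bound on CP rank; for that we must actually write T with 2 rank-1 terms.)
Upper bound — finding two terms. Write S_k = T[:,:,k] for the frontal slices: S₁ = [[15, 0], [-15, -15]], S₂ = [[-21, -24], [-3, -7]].
If T = a₁ ∘ b₁ ∘ c₁ + a₂ ∘ b₂ ∘ c₂ then each S_k = c₁[k]·a₁b₁ᵀ + c₂[k]·a₂b₂ᵀ. S₁ and S₂ are linearly independent, so a₁b₁ᵀ and a₂b₂ᵀ must span the same plane of matrices: they are the rank-1 matrices of the form x·S₁ + y·S₂.
det(x·S₁ + y·S₂) is −225·x² − 150·xy + 75·y² = (-75)·(3·x − y)(x + y), vanishing at (x:y) = (1:3) and (1:-1).
M₁ = S₁ + 3·S₂ = [[-48, -72], [-24, -36]] = (-12)·[2, 1][2, 3]ᵀ and M₂ = S₁ − S₂ = [[36, 24], [-12, -8]] = 4·[3, -1][3, 2]ᵀ, so take a₁ = [2, 1], b₁ = [2, 3], a₂ = [3, -1], b₂ = [3, 2].
Each slice is an integer combination of E₁ = a₁b₁ᵀ and E₂ = a₂b₂ᵀ: S₁ = −3·E₁ + 3·E₂, S₂ = −3·E₁ − E₂; reading off coefficients, c₁ = [-3, -3] and c₂ = [3, -1].
Hence T = [2, 1] ∘ [2, 3] ∘ [-3, -3] + [3, -1] ∘ [3, 2] ∘ [3, -1], so rank(T) ≤ 2.
These bounds meet, so rank(T) = 2.

2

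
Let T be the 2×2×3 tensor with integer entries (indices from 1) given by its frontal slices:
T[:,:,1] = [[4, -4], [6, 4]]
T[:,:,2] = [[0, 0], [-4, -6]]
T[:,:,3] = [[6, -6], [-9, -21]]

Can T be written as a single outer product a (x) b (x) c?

No

The mode-2 unfolding of T (rows indexed by j, columns by (i,k) = (1,1), (1,2), (1,3), (2,1), (2,2), (2,3)) is [[4, 0, 6, 6, -4, -9], [-4, 0, -6, 4, -6, -21]].
There the 2×2 minor on rows j ∈ {1, 2}, columns (i,k) ∈ {(1,1), (2,1)} is det [[4, 6], [-4, 4]] = 40 ≠ 0, so this unfolding has rank ≥ 2; CP rank is at least every unfolding rank, so rank(T) ≥ 2.
In particular rank(T) ≥ 2 > 1, so T is not rank-1.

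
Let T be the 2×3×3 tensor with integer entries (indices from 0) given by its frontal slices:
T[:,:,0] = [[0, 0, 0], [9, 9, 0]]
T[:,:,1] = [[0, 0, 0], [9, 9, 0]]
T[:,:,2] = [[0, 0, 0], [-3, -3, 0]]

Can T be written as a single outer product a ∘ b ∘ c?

Yes

If T = a ∘ b ∘ c then every fibre of T is a multiple of the corresponding factor, so read the factors off the fibres through the nonzero entry T[1,0,0] = 9.
The mode-1 fibre T[:,0,0] = [0, 9] gives a = (0, 1) (primitive direction); the mode-2 fibre T[1,:,0] = [9, 9, 0] gives b = (1, 1, 0); then c[k] = T[1,0,k] / (a[1]·b[0]) = [9, 9, -3] / 1 = (9, 9, -3).
Expanding (0, 1) ∘ (1, 1, 0) ∘ (9, 9, -3) reproduces all 18 entries of T, so T = (0, 1) ∘ (1, 1, 0) ∘ (9, 9, -3) and rank(T) ≤ 1.
Equivalently every frontal slice T[:,:,k] is c[k] times the rank-1 matrix (0, 1) ∘ (1, 1, 0). So T has rank 1 (it is nonzero).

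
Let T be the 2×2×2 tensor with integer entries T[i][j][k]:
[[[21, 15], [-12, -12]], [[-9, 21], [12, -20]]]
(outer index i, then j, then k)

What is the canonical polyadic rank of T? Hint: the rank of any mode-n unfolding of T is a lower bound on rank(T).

2

Lower bound: the mode-3 unfolding of T (rows indexed by k, columns by (i,j) = (0,0), (0,1), (1,0), (1,1)) is [[21, -12, -9, 12], [15, -12, 21, -20]].
There the 2×2 minor on rows k ∈ {0, 1}, columns (i,j) ∈ {(0,0), (0,1)} is det [[21, -12], [15, -12]] = -72 ≠ 0, so this unfolding has rank ≥ 2; CP rank is at least every unfolding rank, so rank(T) ≥ 2. (Flattening ranks never certify an upper bound on CP rank; for that we must actually write T with 2 rank-1 terms.)
Upper bound — finding two terms. Write S_k = T[:,:,k] for the frontal slices: S₀ = [[21, -12], [-9, 12]], S₁ = [[15, -12], [21, -20]].
If T = a₁ ⊗ b₁ ⊗ c₁ + a₂ ⊗ b₂ ⊗ c₂ then each S_k = c₁[k]·a₁b₁ᵀ + c₂[k]·a₂b₂ᵀ. S₀ and S₁ are linearly independent, so a₁b₁ᵀ and a₂b₂ᵀ must span the same plane of matrices: they are the rank-1 matrices of the form x·S₀ + y·S₁.
det(x·S₀ + y·S₁) is 144·x² − 96·xy − 48·y² = 48·(x − y)(3·x + y), vanishing at (x:y) = (1:1) and (1:-3).
M₁ = S₀ + S₁ = [[36, -24], [12, -8]] = 4·(3, 1)(3, -2)ᵀ and M₂ = S₀ − 3·S₁ = [[-24, 24], [-72, 72]] = (-24)·(1, 3)(1, -1)ᵀ, so take a₁ = (3, 1), b₁ = (3, -2), a₂ = (1, 3), b₂ = (1, -1).
Each slice is an integer combination of E₁ = a₁b₁ᵀ and E₂ = a₂b₂ᵀ: S₀ = 3·E₁ − 6·E₂, S₁ = E₁ + 6·E₂; reading off coefficients, c₁ = (3, 1) and c₂ = (-6, 6).
Hence T = (3, 1) ⊗ (3, -2) ⊗ (3, 1) + (1, 3) ⊗ (1, -1) ⊗ (-6, 6), so rank(T) ≤ 2.
These bounds meet, so rank(T) = 2.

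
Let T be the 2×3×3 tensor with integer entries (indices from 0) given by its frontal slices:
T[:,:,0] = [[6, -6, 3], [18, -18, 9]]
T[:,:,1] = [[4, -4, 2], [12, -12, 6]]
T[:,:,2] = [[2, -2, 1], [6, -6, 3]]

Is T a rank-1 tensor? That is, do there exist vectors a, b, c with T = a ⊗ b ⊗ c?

If T = a ⊗ b ⊗ c then every fibre of T is a multiple of the corresponding factor, so read the factors off the fibres through the nonzero entry T[0,0,0] = 6.
The mode-1 fibre T[:,0,0] = [6, 18] gives a = (1, 3) (primitive direction); the mode-2 fibre T[0,:,0] = [6, -6, 3] gives b = (2, -2, 1); then c[k] = T[0,0,k] / (a[0]·b[0]) = [6, 4, 2] / 2 = (3, 2, 1).
Expanding (1, 3) ⊗ (2, -2, 1) ⊗ (3, 2, 1) reproduces all 18 entries of T, so T = (1, 3) ⊗ (2, -2, 1) ⊗ (3, 2, 1) and rank(T) ≤ 1.
Equivalently every frontal slice T[:,:,k] is c[k] times the rank-1 matrix (1, 3) ⊗ (2, -2, 1). So T has rank 1 (it is nonzero).

Yes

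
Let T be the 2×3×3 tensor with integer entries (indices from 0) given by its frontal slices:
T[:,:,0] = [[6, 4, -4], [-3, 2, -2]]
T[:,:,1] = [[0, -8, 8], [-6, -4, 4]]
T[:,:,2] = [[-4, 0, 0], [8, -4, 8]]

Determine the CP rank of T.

3

Lower bound: the mode-3 unfolding of T (rows indexed by k, columns by (i,j) = (0,0), (0,1), (0,2), (1,0), (1,1), (1,2)) is [[6, 4, -4, -3, 2, -2], [0, -8, 8, -6, -4, 4], [-4, 0, 0, 8, -4, 8]].
There the 3×3 minor on rows k ∈ {0, 1, 2}, columns (i,j) ∈ {(0,0), (0,1), (1,0)} is det [[6, 4, -3], [0, -8, -6], [-4, 0, 8]] = -192 ≠ 0, so this unfolding has rank ≥ 3; CP rank is at least every unfolding rank, so rank(T) ≥ 3. (Unfolding ranks only ever bound the CP rank from below — rank(T) can be strictly larger than all of them — so the matching upper bound has to come from an explicit 3-term decomposition.)
Upper bound: T is a sum of 3 rank-1 terms, T = [0, 1] ⊗ [1, -1, 2] ⊗ [0, 0, 4] + [1, -1] ⊗ [1, 0, 0] ⊗ [4, 4, -4] + [2, 1] ⊗ [1, 2, -2] ⊗ [1, -2, 0] (written with every a and b primitive with positive leading entry and the scale carried by c; CP decompositions are not unique, and this one is verified by expanding entrywise), so rank(T) ≤ 3.
These bounds meet, so rank(T) = 3.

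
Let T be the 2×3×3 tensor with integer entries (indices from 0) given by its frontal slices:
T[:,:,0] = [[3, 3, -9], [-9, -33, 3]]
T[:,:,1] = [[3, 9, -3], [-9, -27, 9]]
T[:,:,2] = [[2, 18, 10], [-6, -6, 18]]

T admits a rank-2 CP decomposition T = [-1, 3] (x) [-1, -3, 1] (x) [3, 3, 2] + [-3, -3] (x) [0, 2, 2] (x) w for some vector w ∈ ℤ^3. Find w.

w = [1, 0, -2]

Subtract the known terms from T to get the rank-1 residual R = [-3, -3] (x) [0, 2, 2] (x) w, so R[i,j,k] = a[i]·b[j]·w[k]. Pick indices with nonzero a[0]·b[1] = (-3)·(2) = -6. Only the fibre through (0,1,·) is needed: R[0,1,:] = T[0,1,:] − Σₗ aₗ[0]bₗ[1]cₗ = [3, 9, 18] − (-1)·(-3)·[3, 3, 2] = [-6, 0, 12]. Then w[k] = R[0,1,k] / -6 for each k, giving w = [-6, 0, 12] / -6 = [1, 0, -2].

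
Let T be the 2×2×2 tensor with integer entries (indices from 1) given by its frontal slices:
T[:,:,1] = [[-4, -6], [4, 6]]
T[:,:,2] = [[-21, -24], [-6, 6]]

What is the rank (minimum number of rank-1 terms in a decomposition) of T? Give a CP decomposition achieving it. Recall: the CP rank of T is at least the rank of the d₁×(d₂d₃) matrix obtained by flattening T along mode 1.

Lower bound: the mode-3 unfolding of T (rows indexed by k, columns by (i,j) = (1,1), (1,2), (2,1), (2,2)) is [[-4, -6, 4, 6], [-21, -24, -6, 6]].
There the 2×2 minor on rows k ∈ {1, 2}, columns (i,j) ∈ {(1,1), (1,2)} is det [[-4, -6], [-21, -24]] = -30 ≠ 0, so this unfolding has rank ≥ 2; CP rank is at least every unfolding rank, so rank(T) ≥ 2. (Unfolding ranks only ever bound the CP rank from below — rank(T) can be strictly larger than all of them — so the matching upper bound has to come from an explicit 2-term decomposition.)
Upper bound — finding two terms. Write S_k = T[:,:,k] for the frontal slices: S₁ = [[-4, -6], [4, 6]], S₂ = [[-21, -24], [-6, 6]].
If T = a₁ ⊗ b₁ ⊗ c₁ + a₂ ⊗ b₂ ⊗ c₂ then each S_k = c₁[k]·a₁b₁ᵀ + c₂[k]·a₂b₂ᵀ. S₁ and S₂ are linearly independent, so a₁b₁ᵀ and a₂b₂ᵀ must span the same plane of matrices: they are the rank-1 matrices of the form x·S₁ + y·S₂.
det(x·S₁ + y·S₂) is −90·xy − 270·y² = (-90)·(x + 3·y)(y), vanishing at (x:y) = (3:-1) and (1:0).
M₁ = 3·S₁ − S₂ = [[9, 6], [18, 12]] = 3·(1, 2)(3, 2)ᵀ and M₂ = S₁ = [[-4, -6], [4, 6]] = (-2)·(1, -1)(2, 3)ᵀ, so take a₁ = (1, 2), b₁ = (3, 2), a₂ = (1, -1), b₂ = (2, 3).
Each slice is an integer combination of E₁ = a₁b₁ᵀ and E₂ = a₂b₂ᵀ: S₁ = −2·E₂, S₂ = −3·E₁ − 6·E₂; reading off coefficients, c₁ = (0, -3) and c₂ = (-2, -6).
Hence T = (1, 2) ⊗ (3, 2) ⊗ (0, -3) + (1, -1) ⊗ (2, 3) ⊗ (-2, -6), so rank(T) ≤ 2.
These bounds meet, so rank(T) = 2.

rank(T) = 2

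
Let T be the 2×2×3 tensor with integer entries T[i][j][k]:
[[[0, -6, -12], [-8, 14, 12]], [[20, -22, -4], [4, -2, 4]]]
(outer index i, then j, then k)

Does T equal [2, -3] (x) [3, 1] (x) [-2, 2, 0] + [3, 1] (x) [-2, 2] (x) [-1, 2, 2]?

No

Reconstruct entry (0,0,0) from the claimed factors: Σₗ aₗ[0]bₗ[0]cₗ[0] = (2)·(3)·(-2) + (3)·(-2)·(-1) = -6, but T[0,0,0] = 0. The claim is false.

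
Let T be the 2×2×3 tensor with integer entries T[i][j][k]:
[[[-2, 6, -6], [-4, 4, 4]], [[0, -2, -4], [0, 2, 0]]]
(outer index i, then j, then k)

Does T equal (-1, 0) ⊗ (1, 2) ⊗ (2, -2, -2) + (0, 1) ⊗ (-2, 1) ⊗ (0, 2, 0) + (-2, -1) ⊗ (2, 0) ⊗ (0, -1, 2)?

Reconstruct entrywise from the claimed factors. For example, T[0,1,2] = 4 and Σₗ aₗ[0]bₗ[1]cₗ[2] = (-1)·(2)·(-2) + (0)·(1)·(0) + (-2)·(0)·(2) = 4; checking all 12 entries, every one matches. The claim holds.

Yes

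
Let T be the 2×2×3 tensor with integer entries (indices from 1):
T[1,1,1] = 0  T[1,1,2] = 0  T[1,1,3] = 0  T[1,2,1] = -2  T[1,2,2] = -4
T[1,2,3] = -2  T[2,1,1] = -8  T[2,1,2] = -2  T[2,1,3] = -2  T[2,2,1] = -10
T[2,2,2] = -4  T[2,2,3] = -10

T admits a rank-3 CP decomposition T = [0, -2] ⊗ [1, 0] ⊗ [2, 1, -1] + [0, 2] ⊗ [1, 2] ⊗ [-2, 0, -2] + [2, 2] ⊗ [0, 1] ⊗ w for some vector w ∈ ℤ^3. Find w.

w = [-1, -2, -1]

Subtract the known terms from T to get the rank-1 residual R = [2, 2] ⊗ [0, 1] ⊗ w, so R[i,j,k] = a[i]·b[j]·w[k]. Pick indices with nonzero a[1]·b[2] = (2)·(1) = 2. Only the fibre through (1,2,·) is needed: R[1,2,:] = T[1,2,:] − Σₗ aₗ[1]bₗ[2]cₗ = [-2, -4, -2] − (0)·(0)·[2, 1, -1] − (0)·(2)·[-2, 0, -2] = [-2, -4, -2]. Then w[k] = R[1,2,k] / 2 for each k, giving w = [-2, -4, -2] / 2 = [-1, -2, -1].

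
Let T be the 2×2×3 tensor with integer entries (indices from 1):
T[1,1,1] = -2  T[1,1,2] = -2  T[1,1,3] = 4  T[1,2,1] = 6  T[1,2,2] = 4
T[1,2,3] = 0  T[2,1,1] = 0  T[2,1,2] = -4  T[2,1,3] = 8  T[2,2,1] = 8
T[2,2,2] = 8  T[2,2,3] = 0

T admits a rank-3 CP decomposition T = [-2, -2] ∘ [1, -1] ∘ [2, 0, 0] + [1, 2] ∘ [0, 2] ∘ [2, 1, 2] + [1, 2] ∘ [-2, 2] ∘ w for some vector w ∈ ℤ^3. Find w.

Subtract the known terms from T to get the rank-1 residual R = [1, 2] ∘ [-2, 2] ∘ w, so R[i,j,k] = a[i]·b[j]·w[k]. Pick indices with nonzero a[1]·b[1] = (1)·(-2) = -2. Only the fibre through (1,1,·) is needed: R[1,1,:] = T[1,1,:] − Σₗ aₗ[1]bₗ[1]cₗ = [-2, -2, 4] − (-2)·(1)·[2, 0, 0] − (1)·(0)·[2, 1, 2] = [2, -2, 4]. Then w[k] = R[1,1,k] / -2 for each k, giving w = [2, -2, 4] / -2 = [-1, 1, -2].

w = [-1, 1, -2]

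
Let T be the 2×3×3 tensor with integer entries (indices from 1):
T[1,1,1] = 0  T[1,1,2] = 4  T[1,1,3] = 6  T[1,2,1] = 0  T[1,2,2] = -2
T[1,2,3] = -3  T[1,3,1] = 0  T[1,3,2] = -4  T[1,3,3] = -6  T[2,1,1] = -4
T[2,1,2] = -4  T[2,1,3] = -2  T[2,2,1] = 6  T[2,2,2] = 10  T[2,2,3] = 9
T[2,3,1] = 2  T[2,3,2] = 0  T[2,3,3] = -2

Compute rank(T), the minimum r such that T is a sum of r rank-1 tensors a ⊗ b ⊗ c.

2

Lower bound: the mode-2 unfolding of T (rows indexed by j, columns by (i,k) = (1,1), (1,2), (1,3), (2,1), (2,2), (2,3)) is [[0, 4, 6, -4, -4, -2], [0, -2, -3, 6, 10, 9], [0, -4, -6, 2, 0, -2]].
There the 2×2 minor on rows j ∈ {1, 2}, columns (i,k) ∈ {(1,2), (2,1)} is det [[4, -4], [-2, 6]] = 16 ≠ 0, so this unfolding has rank ≥ 2; CP rank is at least every unfolding rank, so rank(T) ≥ 2. (This is only a lower bound: in general the CP rank may exceed every unfolding rank, so we still need to exhibit 2 rank-1 terms summing to T.)
Upper bound — finding two terms. Write S_k = T[:,:,k] for the frontal slices: S₁ = [[0, 0, 0], [-4, 6, 2]], S₂ = [[4, -2, -4], [-4, 10, 0]], S₃ = [[6, -3, -6], [-2, 9, -2]].
If T = a₁ ⊗ b₁ ⊗ c₁ + a₂ ⊗ b₂ ⊗ c₂ then each S_k = c₁[k]·a₁b₁ᵀ + c₂[k]·a₂b₂ᵀ. S₁ and S₂ are linearly independent, so a₁b₁ᵀ and a₂b₂ᵀ must span the same plane of matrices: they are the rank-1 matrices of the form x·S₁ + y·S₂.
The 2×2 minor of x·S₁ + y·S₂ on rows {1,2}, columns {1,2} is 16·xy + 32·y² = 16·(x + 2·y)(y), vanishing at (x:y) = (2:-1) and (1:0).
M₁ = 2·S₁ − S₂ = [[-4, 2, 4], [-4, 2, 4]] = (-2)·[1, 1][2, -1, -2]ᵀ and M₂ = S₁ = [[0, 0, 0], [-4, 6, 2]] = (-2)·[0, 1][2, -3, -1]ᵀ, so take a₁ = [1, 1], b₁ = [2, -1, -2], a₂ = [0, 1], b₂ = [2, -3, -1].
Each slice is an integer combination of E₁ = a₁b₁ᵀ and E₂ = a₂b₂ᵀ: S₁ = −2·E₂, S₂ = 2·E₁ − 4·E₂, S₃ = 3·E₁ − 4·E₂; reading off coefficients, c₁ = [0, 2, 3] and c₂ = [-2, -4, -4].
Hence T = [1, 1] ⊗ [2, -1, -2] ⊗ [0, 2, 3] + [0, 1] ⊗ [2, -3, -1] ⊗ [-2, -4, -4], so rank(T) ≤ 2.
These bounds meet, so rank(T) = 2.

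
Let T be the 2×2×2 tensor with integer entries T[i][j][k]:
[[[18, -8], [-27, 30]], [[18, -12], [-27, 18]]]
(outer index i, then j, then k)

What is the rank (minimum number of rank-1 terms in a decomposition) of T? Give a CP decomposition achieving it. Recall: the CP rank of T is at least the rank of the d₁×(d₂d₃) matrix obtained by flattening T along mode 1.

Lower bound: in the mode-2 unfolding of T (rows indexed by j, columns by (i,k)) the 2×2 minor on rows j ∈ {0, 1}, columns (i,k) ∈ {(0,0), (0,1)} is det [[18, -8], [-27, 30]] = 324 ≠ 0, so that unfolding has rank ≥ 2 and hence rank(T) ≥ 2 (CP rank is at least every unfolding rank, though it can be larger).
Upper bound: with S_k = T[:,:,k], the two rank-1 terms a₁b₁ᵀ, a₂b₂ᵀ are the rank-1 members of the pencil x·S₀ + y·S₁.
det(x·S₀ + y·S₁) is −324·xy + 216·y² = (-108)·(3·x − 2·y)(y), vanishing at (x:y) = (2:3) and (1:0).
M₁ = 2·S₀ + 3·S₁ = [[12, 36], [0, 0]] = 12·[1, 0][1, 3]ᵀ and M₂ = S₀ = [[18, -27], [18, -27]] = 9·[1, 1][2, -3]ᵀ, so take a₁ = [1, 0], b₁ = [1, 3], a₂ = [1, 1], b₂ = [2, -3].
Each slice is an integer combination of E₁ = a₁b₁ᵀ and E₂ = a₂b₂ᵀ: S₀ = 9·E₂, S₁ = 4·E₁ − 6·E₂; reading off coefficients, c₁ = [0, 4] and c₂ = [9, -6].
Hence T = [1, 0] ⊗ [1, 3] ⊗ [0, 4] + [1, 1] ⊗ [2, -3] ⊗ [9, -6], so rank(T) ≤ 2.
These bounds meet, so rank(T) = 2.

rank(T) = 2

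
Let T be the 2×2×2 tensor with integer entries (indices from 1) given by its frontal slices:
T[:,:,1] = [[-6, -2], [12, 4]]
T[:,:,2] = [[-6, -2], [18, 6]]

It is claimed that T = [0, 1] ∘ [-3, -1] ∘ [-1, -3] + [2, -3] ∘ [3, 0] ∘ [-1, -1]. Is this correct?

Reconstruct entry (1,2,1) from the claimed factors: Σₗ aₗ[1]bₗ[2]cₗ[1] = (0)·(-1)·(-1) + (2)·(0)·(-1) = 0, but T[1,2,1] = -2. The claim is false.

No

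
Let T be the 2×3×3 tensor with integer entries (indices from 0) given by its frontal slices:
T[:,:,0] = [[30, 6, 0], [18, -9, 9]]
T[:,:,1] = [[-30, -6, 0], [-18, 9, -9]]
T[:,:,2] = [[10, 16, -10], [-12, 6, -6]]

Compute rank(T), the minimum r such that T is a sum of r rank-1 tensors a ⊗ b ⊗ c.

Lower bound: in the mode-1 unfolding of T (rows indexed by i, columns by (j,k)) the 2×2 minor on rows i ∈ {0, 1}, columns (j,k) ∈ {(0,0), (0,2)} is det [[30, 10], [18, -12]] = -540 ≠ 0, so that unfolding has rank ≥ 2 and hence rank(T) ≥ 2 (CP rank is at least every unfolding rank, though it can be larger).
Upper bound: with S_k = T[:,:,k], the two rank-1 terms a₁b₁ᵀ, a₂b₂ᵀ are the rank-1 members of the pencil x·S₀ + y·S₂.
The 2×2 minor of x·S₀ + y·S₂ on rows {0,1}, columns {0,1} is −378·x² − 126·xy + 252·y² = (-126)·(3·x − 2·y)(x + y), vanishing at (x:y) = (2:3) and (1:-1).
M₁ = 2·S₀ + 3·S₂ = [[90, 60, -30], [0, 0, 0]] = 30·[1, 0][3, 2, -1]ᵀ and M₂ = S₀ − S₂ = [[20, -10, 10], [30, -15, 15]] = 5·[2, 3][2, -1, 1]ᵀ, so take a₁ = [1, 0], b₁ = [3, 2, -1], a₂ = [2, 3], b₂ = [2, -1, 1].
Each slice is an integer combination of E₁ = a₁b₁ᵀ and E₂ = a₂b₂ᵀ: S₀ = 6·E₁ + 3·E₂, S₁ = −6·E₁ − 3·E₂, S₂ = 6·E₁ − 2·E₂; reading off coefficients, c₁ = [6, -6, 6] and c₂ = [3, -3, -2].
Hence T = [1, 0] ⊗ [3, 2, -1] ⊗ [6, -6, 6] + [2, 3] ⊗ [2, -1, 1] ⊗ [3, -3, -2], so rank(T) ≤ 2.
These bounds meet, so rank(T) = 2.

2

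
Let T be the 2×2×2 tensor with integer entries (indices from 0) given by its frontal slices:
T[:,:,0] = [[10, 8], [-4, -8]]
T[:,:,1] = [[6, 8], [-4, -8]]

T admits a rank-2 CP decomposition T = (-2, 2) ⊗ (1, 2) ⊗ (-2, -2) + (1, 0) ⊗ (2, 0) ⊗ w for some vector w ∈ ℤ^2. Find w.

w = (3, 1)

Subtract the known terms from T to get the rank-1 residual R = (1, 0) ⊗ (2, 0) ⊗ w, so R[i,j,k] = a[i]·b[j]·w[k]. Pick indices with nonzero a[0]·b[0] = (1)·(2) = 2. Only the fibre through (0,0,·) is needed: R[0,0,:] = T[0,0,:] − Σₗ aₗ[0]bₗ[0]cₗ = [10, 6] − (-2)·(1)·(-2, -2) = [6, 2]. Then w[k] = R[0,0,k] / 2 for each k, giving w = [6, 2] / 2 = (3, 1).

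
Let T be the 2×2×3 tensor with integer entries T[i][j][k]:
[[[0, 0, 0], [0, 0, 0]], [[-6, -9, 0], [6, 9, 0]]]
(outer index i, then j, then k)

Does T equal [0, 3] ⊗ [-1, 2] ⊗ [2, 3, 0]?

No

Reconstruct entry (1,1,0) from the claimed factors: Σₗ aₗ[1]bₗ[1]cₗ[0] = (3)·(2)·(2) = 12, but T[1,1,0] = 6. The claim is false.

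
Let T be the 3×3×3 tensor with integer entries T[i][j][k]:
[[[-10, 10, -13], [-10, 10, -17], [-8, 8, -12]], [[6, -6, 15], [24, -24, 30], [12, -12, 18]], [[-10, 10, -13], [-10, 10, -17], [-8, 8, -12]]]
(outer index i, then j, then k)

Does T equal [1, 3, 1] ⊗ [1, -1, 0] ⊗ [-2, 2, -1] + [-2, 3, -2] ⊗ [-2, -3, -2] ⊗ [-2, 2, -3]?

Yes

Reconstruct entrywise from the claimed factors. For example, T[2,1,2] = -17 and Σₗ aₗ[2]bₗ[1]cₗ[2] = (1)·(-1)·(-1) + (-2)·(-3)·(-3) = -17; checking all 27 entries, every one matches. The claim holds.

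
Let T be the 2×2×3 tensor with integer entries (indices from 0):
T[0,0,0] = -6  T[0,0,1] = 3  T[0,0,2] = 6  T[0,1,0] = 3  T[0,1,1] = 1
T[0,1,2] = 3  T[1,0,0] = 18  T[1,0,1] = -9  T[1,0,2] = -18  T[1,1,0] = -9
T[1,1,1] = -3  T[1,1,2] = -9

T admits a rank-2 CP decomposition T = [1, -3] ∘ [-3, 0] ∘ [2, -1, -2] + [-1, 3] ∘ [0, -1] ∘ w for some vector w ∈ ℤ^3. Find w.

w = [3, 1, 3]

Subtract the known terms from T to get the rank-1 residual R = [-1, 3] ∘ [0, -1] ∘ w, so R[i,j,k] = a[i]·b[j]·w[k]. Pick indices with nonzero a[0]·b[1] = (-1)·(-1) = 1. Only the fibre through (0,1,·) is needed: R[0,1,:] = T[0,1,:] − Σₗ aₗ[0]bₗ[1]cₗ = [3, 1, 3] − (1)·(0)·[2, -1, -2] = [3, 1, 3]. Then w[k] = R[0,1,k] / 1 for each k, giving w = [3, 1, 3] / 1 = [3, 1, 3].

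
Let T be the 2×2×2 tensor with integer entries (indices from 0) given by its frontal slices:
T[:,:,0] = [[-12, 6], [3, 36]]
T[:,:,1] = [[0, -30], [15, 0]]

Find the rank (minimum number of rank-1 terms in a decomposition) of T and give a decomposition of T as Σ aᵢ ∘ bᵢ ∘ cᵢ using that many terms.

rank(T) = 2

Lower bound: in the mode-3 unfolding of T (rows indexed by k, columns by (i,j)) the 2×2 minor on rows k ∈ {0, 1}, columns (i,j) ∈ {(0,0), (0,1)} is det [[-12, 6], [0, -30]] = 360 ≠ 0, so that unfolding has rank ≥ 2 and hence rank(T) ≥ 2 (CP rank is at least every unfolding rank, though it can be larger).
Upper bound: with S_k = T[:,:,k], the two rank-1 terms a₁b₁ᵀ, a₂b₂ᵀ are the rank-1 members of the pencil x·S₀ + y·S₁.
det(x·S₀ + y·S₁) is −450·x² + 450·y² = (-450)·(x − y)(x + y), vanishing at (x:y) = (1:1) and (1:-1).
M₁ = S₀ + S₁ = [[-12, -24], [18, 36]] = (-6)·[2, -3][1, 2]ᵀ and M₂ = S₀ − S₁ = [[-12, 36], [-12, 36]] = (-12)·[1, 1][1, -3]ᵀ, so take a₁ = [2, -3], b₁ = [1, 2], a₂ = [1, 1], b₂ = [1, -3].
Each slice is an integer combination of E₁ = a₁b₁ᵀ and E₂ = a₂b₂ᵀ: S₀ = −3·E₁ − 6·E₂, S₁ = −3·E₁ + 6·E₂; reading off coefficients, c₁ = [-3, -3] and c₂ = [-6, 6].
Hence T = [2, -3] ∘ [1, 2] ∘ [-3, -3] + [1, 1] ∘ [1, -3] ∘ [-6, 6], so rank(T) ≤ 2.
These bounds meet, so rank(T) = 2.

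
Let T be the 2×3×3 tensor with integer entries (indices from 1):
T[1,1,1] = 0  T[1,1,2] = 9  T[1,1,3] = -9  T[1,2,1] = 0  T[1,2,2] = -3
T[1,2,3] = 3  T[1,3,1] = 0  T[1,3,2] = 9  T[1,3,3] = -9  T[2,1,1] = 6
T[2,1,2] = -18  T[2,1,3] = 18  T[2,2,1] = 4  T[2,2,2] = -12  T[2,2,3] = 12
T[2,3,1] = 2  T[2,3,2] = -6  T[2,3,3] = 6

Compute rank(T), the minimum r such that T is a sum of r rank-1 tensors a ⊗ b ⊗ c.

Lower bound: the mode-2 unfolding of T (rows indexed by j, columns by (i,k) = (1,1), (1,2), (1,3), (2,1), (2,2), (2,3)) is [[0, 9, -9, 6, -18, 18], [0, -3, 3, 4, -12, 12], [0, 9, -9, 2, -6, 6]].
There the 2×2 minor on rows j ∈ {1, 2}, columns (i,k) ∈ {(1,2), (2,1)} is det [[9, 6], [-3, 4]] = 54 ≠ 0, so this unfolding has rank ≥ 2; CP rank is at least every unfolding rank, so rank(T) ≥ 2. (Flattening ranks never certify an upper bound on CP rank; for that we must actually write T with 2 rank-1 terms.)
Upper bound — finding two terms. Write S_k = T[:,:,k] for the frontal slices: S₁ = [[0, 0, 0], [6, 4, 2]], S₂ = [[9, -3, 9], [-18, -12, -6]], S₃ = [[-9, 3, -9], [18, 12, 6]].
If T = a₁ ⊗ b₁ ⊗ c₁ + a₂ ⊗ b₂ ⊗ c₂ then each S_k = c₁[k]·a₁b₁ᵀ + c₂[k]·a₂b₂ᵀ. S₁ and S₂ are linearly independent, so a₁b₁ᵀ and a₂b₂ᵀ must span the same plane of matrices: they are the rank-1 matrices of the form x·S₁ + y·S₂.
The 2×2 minor of x·S₁ + y·S₂ on rows {1,2}, columns {1,2} is 54·xy − 162·y² = 54·(x − 3·y)(y), vanishing at (x:y) = (3:1) and (1:0).
M₁ = 3·S₁ + S₂ = [[9, -3, 9], [0, 0, 0]] = 3·(1, 0)(3, -1, 3)ᵀ and M₂ = S₁ = [[0, 0, 0], [6, 4, 2]] = 2·(0, 1)(3, 2, 1)ᵀ, so take a₁ = (1, 0), b₁ = (3, -1, 3), a₂ = (0, 1), b₂ = (3, 2, 1).
Each slice is an integer combination of E₁ = a₁b₁ᵀ and E₂ = a₂b₂ᵀ: S₁ = 2·E₂, S₂ = 3·E₁ − 6·E₂, S₃ = −3·E₁ + 6·E₂; reading off coefficients, c₁ = (0, 3, -3) and c₂ = (2, -6, 6).
Hence T = (1, 0) ⊗ (3, -1, 3) ⊗ (0, 3, -3) + (0, 1) ⊗ (3, 2, 1) ⊗ (2, -6, 6), so rank(T) ≤ 2.
These bounds meet, so rank(T) = 2.

2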